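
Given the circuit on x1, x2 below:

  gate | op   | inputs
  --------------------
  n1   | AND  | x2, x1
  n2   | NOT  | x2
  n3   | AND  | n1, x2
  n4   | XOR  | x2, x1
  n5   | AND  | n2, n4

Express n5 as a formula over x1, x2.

n2 = NOT x2
n4 = x2 XOR x1
n5 = n2 AND n4 = NOT x2 AND (x2 XOR x1)

NOT x2 AND (x2 XOR x1)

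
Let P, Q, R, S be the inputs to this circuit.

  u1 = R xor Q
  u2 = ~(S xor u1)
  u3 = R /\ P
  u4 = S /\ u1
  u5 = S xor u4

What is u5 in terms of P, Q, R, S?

S xor (S /\ (R xor Q))

u1 = R xor Q
u4 = S /\ u1 = S /\ (R xor Q)
u5 = S xor u4 = S xor (S /\ (R xor Q))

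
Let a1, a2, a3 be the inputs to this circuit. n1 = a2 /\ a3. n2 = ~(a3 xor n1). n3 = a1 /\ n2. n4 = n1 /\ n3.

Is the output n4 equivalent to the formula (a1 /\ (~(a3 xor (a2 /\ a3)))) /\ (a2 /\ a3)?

n1 = a2 /\ a3
n2 = ~(a3 xor n1) = ~(a3 xor (a2 /\ a3))
n3 = a1 /\ n2 = a1 /\ (~(a3 xor (a2 /\ a3)))
n4 = n1 /\ n3 = (a2 /\ a3) /\ (a1 /\ (~(a3 xor (a2 /\ a3))))
At a1=0, a2=0, a3=0: circuit gives 0, formula gives 0.
At a1=1, a2=1, a3=1: circuit gives 1, formula gives 1.
Agrees on all 8 inputs.

Yes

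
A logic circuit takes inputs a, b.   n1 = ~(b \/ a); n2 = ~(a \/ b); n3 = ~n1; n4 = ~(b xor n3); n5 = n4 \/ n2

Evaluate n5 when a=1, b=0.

0

n1 = ~(0 \/ 1) = 0
n2 = ~(1 \/ 0) = 0
n3 = ~0 = 1
n4 = ~(0 xor 1) = 0
n5 = 0 \/ 0 = 0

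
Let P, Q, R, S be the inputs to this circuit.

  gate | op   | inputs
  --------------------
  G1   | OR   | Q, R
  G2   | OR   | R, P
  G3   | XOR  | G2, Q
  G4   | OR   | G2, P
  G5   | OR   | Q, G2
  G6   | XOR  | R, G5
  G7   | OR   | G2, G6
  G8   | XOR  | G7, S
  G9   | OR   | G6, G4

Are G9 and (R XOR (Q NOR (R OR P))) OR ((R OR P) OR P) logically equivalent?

G2 = R OR P
G4 = G2 OR P = (R OR P) OR P
G5 = Q OR G2 = Q OR (R OR P)
G6 = R XOR G5 = R XOR (Q OR (R OR P))
G9 = G6 OR G4 = (R XOR (Q OR (R OR P))) OR ((R OR P) OR P)
At P=0, Q=0, R=0, S=0: circuit gives 0, formula gives 1.

No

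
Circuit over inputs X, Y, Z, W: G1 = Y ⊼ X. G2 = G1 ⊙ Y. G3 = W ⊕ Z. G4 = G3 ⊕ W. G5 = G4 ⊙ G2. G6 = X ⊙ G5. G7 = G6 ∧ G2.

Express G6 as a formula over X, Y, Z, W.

X ⊙ (((W ⊕ Z) ⊕ W) ⊙ ((Y ⊼ X) ⊙ Y))

G1 = Y ⊼ X
G2 = G1 ⊙ Y = (Y ⊼ X) ⊙ Y
G3 = W ⊕ Z
G4 = G3 ⊕ W = (W ⊕ Z) ⊕ W
G5 = G4 ⊙ G2 = ((W ⊕ Z) ⊕ W) ⊙ ((Y ⊼ X) ⊙ Y)
G6 = X ⊙ G5 = X ⊙ (((W ⊕ Z) ⊕ W) ⊙ ((Y ⊼ X) ⊙ Y))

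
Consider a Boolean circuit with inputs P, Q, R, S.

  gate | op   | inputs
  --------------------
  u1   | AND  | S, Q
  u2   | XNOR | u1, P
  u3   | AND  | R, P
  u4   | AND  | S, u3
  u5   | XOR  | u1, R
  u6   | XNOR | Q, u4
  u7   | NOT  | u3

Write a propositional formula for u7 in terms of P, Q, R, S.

u3 = R AND P
u7 = NOT u3 = NOT (R AND P)

NOT (R AND P)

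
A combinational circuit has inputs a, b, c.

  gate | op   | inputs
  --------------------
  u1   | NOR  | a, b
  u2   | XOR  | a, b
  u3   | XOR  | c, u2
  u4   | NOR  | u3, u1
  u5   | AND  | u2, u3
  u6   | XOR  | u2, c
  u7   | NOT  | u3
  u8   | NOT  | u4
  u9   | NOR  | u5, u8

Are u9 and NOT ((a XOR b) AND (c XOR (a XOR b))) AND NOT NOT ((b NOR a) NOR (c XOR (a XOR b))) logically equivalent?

u1 = a NOR b
u2 = a XOR b
u3 = c XOR u2 = c XOR (a XOR b)
u4 = u3 NOR u1 = (c XOR (a XOR b)) NOR (a NOR b)
u5 = u2 AND u3 = (a XOR b) AND (c XOR (a XOR b))
u8 = NOT u4 = NOT ((c XOR (a XOR b)) NOR (a NOR b))
u9 = u5 NOR u8 = ((a XOR b) AND (c XOR (a XOR b))) NOR NOT ((c XOR (a XOR b)) NOR (a NOR b))
At a=0, b=0, c=0: circuit gives 0, formula gives 0.
At a=0, b=1, c=1: circuit gives 1, formula gives 1.
Agrees on all 8 inputs.

Yes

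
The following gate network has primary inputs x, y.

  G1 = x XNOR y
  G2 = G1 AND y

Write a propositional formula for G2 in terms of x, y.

(x XNOR y) AND y

G1 = x XNOR y
G2 = G1 AND y = (x XNOR y) AND y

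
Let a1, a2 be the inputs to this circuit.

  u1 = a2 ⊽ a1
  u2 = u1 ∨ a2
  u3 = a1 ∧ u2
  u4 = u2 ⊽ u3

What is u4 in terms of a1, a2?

((a2 ⊽ a1) ∨ a2) ⊽ (a1 ∧ ((a2 ⊽ a1) ∨ a2))

u1 = a2 ⊽ a1
u2 = u1 ∨ a2 = (a2 ⊽ a1) ∨ a2
u3 = a1 ∧ u2 = a1 ∧ ((a2 ⊽ a1) ∨ a2)
u4 = u2 ⊽ u3 = ((a2 ⊽ a1) ∨ a2) ⊽ (a1 ∧ ((a2 ⊽ a1) ∨ a2))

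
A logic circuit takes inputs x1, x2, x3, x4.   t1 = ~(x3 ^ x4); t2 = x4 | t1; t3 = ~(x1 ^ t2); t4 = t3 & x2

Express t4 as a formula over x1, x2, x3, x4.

t1 = ~(x3 ^ x4)
t2 = x4 | t1 = x4 | (~(x3 ^ x4))
t3 = ~(x1 ^ t2) = ~(x1 ^ (x4 | (~(x3 ^ x4))))
t4 = t3 & x2 = (~(x1 ^ (x4 | (~(x3 ^ x4))))) & x2

(~(x1 ^ (x4 | (~(x3 ^ x4))))) & x2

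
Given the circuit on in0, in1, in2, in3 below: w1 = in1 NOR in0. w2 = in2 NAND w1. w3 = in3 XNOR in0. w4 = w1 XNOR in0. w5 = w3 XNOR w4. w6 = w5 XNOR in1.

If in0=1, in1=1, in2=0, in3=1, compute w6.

w1 = 1 NOR 1 = 0
w3 = 1 XNOR 1 = 1
w4 = 0 XNOR 1 = 0
w5 = 1 XNOR 0 = 0
w6 = 0 XNOR 1 = 0

0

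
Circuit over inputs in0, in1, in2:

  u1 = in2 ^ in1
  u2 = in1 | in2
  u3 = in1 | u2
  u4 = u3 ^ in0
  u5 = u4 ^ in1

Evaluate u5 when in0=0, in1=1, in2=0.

u2 = 1 | 0 = 1
u3 = 1 | 1 = 1
u4 = 1 ^ 0 = 1
u5 = 1 ^ 1 = 0

0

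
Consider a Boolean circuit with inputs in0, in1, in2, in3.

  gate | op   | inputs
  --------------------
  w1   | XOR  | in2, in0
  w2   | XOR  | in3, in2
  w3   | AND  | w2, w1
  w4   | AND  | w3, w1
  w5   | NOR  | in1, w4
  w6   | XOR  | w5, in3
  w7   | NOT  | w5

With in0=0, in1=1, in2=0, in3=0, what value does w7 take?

w1 = 0 XOR 0 = 0
w2 = 0 XOR 0 = 0
w3 = 0 AND 0 = 0
w4 = 0 AND 0 = 0
w5 = 1 NOR 0 = 0
w7 = NOT 0 = 1

1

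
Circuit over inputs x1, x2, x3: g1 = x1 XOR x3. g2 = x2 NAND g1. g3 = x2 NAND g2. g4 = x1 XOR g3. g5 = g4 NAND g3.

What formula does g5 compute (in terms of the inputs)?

g1 = x1 XOR x3
g2 = x2 NAND g1 = x2 NAND (x1 XOR x3)
g3 = x2 NAND g2 = x2 NAND (x2 NAND (x1 XOR x3))
g4 = x1 XOR g3 = x1 XOR (x2 NAND (x2 NAND (x1 XOR x3)))
g5 = g4 NAND g3 = (x1 XOR (x2 NAND (x2 NAND (x1 XOR x3)))) NAND (x2 NAND (x2 NAND (x1 XOR x3)))

(x1 XOR (x2 NAND (x2 NAND (x1 XOR x3)))) NAND (x2 NAND (x2 NAND (x1 XOR x3)))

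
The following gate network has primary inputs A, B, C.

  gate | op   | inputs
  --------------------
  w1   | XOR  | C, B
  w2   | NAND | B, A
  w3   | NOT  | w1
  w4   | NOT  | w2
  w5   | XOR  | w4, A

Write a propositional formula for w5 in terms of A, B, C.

w2 = B NAND A
w4 = NOT w2 = NOT (B NAND A)
w5 = w4 XOR A = NOT (B NAND A) XOR A

NOT (B NAND A) XOR A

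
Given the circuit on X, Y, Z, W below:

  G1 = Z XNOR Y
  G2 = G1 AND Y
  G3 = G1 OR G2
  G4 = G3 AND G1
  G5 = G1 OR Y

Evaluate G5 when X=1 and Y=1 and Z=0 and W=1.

1

G1 = 0 XNOR 1 = 0
G5 = 0 OR 1 = 1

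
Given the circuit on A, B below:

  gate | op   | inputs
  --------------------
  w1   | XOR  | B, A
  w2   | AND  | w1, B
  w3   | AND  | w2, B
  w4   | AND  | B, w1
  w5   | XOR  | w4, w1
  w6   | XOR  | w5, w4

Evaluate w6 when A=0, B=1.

1

w1 = 1 XOR 0 = 1
w4 = 1 AND 1 = 1
w5 = 1 XOR 1 = 0
w6 = 0 XOR 1 = 1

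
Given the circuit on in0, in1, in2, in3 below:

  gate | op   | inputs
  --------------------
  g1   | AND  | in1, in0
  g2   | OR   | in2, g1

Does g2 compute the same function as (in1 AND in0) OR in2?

Yes

g1 = in1 AND in0
g2 = in2 OR g1 = in2 OR (in1 AND in0)
At in0=0, in1=0, in2=0, in3=0: circuit gives 0, formula gives 0.
At in0=0, in1=0, in2=1, in3=0: circuit gives 1, formula gives 1.
Agrees on all 16 inputs.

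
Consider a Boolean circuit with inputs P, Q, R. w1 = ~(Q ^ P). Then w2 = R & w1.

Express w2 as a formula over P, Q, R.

w1 = ~(Q ^ P)
w2 = R & w1 = R & (~(Q ^ P))

R & (~(Q ^ P))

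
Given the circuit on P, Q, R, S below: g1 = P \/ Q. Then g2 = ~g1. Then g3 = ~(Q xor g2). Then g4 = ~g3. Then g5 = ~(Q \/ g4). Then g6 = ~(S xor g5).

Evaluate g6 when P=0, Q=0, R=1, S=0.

g1 = 0 \/ 0 = 0
g2 = ~0 = 1
g3 = ~(0 xor 1) = 0
g4 = ~0 = 1
g5 = ~(0 \/ 1) = 0
g6 = ~(0 xor 0) = 1

1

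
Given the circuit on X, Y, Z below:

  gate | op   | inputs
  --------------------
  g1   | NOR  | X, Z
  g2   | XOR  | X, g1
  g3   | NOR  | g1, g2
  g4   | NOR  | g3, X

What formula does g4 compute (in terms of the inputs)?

g1 = X NOR Z
g2 = X XOR g1 = X XOR (X NOR Z)
g3 = g1 NOR g2 = (X NOR Z) NOR (X XOR (X NOR Z))
g4 = g3 NOR X = ((X NOR Z) NOR (X XOR (X NOR Z))) NOR X

((X NOR Z) NOR (X XOR (X NOR Z))) NOR X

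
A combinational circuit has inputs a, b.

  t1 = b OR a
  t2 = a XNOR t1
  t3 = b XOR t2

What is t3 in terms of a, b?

t1 = b OR a
t2 = a XNOR t1 = a XNOR (b OR a)
t3 = b XOR t2 = b XOR (a XNOR (b OR a))

b XOR (a XNOR (b OR a))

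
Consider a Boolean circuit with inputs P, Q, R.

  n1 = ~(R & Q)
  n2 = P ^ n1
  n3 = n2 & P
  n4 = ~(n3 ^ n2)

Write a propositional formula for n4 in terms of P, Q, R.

~(((P ^ (~(R & Q))) & P) ^ (P ^ (~(R & Q))))

n1 = ~(R & Q)
n2 = P ^ n1 = P ^ (~(R & Q))
n3 = n2 & P = (P ^ (~(R & Q))) & P
n4 = ~(n3 ^ n2) = ~(((P ^ (~(R & Q))) & P) ^ (P ^ (~(R & Q))))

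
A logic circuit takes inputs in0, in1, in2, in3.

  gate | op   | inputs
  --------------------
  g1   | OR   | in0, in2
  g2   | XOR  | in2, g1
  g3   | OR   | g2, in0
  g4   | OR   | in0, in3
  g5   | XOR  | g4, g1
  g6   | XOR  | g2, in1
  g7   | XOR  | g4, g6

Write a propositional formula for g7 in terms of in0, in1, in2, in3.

g1 = in0 OR in2
g2 = in2 XOR g1 = in2 XOR (in0 OR in2)
g4 = in0 OR in3
g6 = g2 XOR in1 = (in2 XOR (in0 OR in2)) XOR in1
g7 = g4 XOR g6 = (in0 OR in3) XOR ((in2 XOR (in0 OR in2)) XOR in1)

(in0 OR in3) XOR ((in2 XOR (in0 OR in2)) XOR in1)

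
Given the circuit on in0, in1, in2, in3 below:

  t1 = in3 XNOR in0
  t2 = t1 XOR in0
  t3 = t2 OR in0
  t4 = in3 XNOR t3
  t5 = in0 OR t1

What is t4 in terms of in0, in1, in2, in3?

in3 XNOR (((in3 XNOR in0) XOR in0) OR in0)

t1 = in3 XNOR in0
t2 = t1 XOR in0 = (in3 XNOR in0) XOR in0
t3 = t2 OR in0 = ((in3 XNOR in0) XOR in0) OR in0
t4 = in3 XNOR t3 = in3 XNOR (((in3 XNOR in0) XOR in0) OR in0)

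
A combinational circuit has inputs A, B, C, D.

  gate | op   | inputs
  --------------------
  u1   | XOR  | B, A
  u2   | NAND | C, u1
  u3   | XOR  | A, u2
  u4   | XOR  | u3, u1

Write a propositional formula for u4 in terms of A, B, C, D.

u1 = B XOR A
u2 = C NAND u1 = C NAND (B XOR A)
u3 = A XOR u2 = A XOR (C NAND (B XOR A))
u4 = u3 XOR u1 = (A XOR (C NAND (B XOR A))) XOR (B XOR A)

(A XOR (C NAND (B XOR A))) XOR (B XOR A)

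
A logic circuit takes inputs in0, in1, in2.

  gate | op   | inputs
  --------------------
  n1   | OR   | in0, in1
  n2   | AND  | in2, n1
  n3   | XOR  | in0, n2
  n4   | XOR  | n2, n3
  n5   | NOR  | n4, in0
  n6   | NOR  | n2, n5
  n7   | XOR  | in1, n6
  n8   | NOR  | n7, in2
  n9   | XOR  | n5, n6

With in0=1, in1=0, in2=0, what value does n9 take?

n1 = 1 OR 0 = 1
n2 = 0 AND 1 = 0
n3 = 1 XOR 0 = 1
n4 = 0 XOR 1 = 1
n5 = 1 NOR 1 = 0
n6 = 0 NOR 0 = 1
n9 = 0 XOR 1 = 1

1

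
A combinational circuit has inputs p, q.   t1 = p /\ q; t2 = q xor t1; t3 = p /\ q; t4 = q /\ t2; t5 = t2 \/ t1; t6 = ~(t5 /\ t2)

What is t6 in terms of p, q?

~(((q xor (p /\ q)) \/ (p /\ q)) /\ (q xor (p /\ q)))

t1 = p /\ q
t2 = q xor t1 = q xor (p /\ q)
t5 = t2 \/ t1 = (q xor (p /\ q)) \/ (p /\ q)
t6 = ~(t5 /\ t2) = ~(((q xor (p /\ q)) \/ (p /\ q)) /\ (q xor (p /\ q)))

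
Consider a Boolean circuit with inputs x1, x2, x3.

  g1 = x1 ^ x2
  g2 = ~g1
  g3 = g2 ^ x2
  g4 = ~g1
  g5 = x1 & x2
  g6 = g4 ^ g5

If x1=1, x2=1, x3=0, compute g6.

g1 = 1 ^ 1 = 0
g4 = ~0 = 1
g5 = 1 & 1 = 1
g6 = 1 ^ 1 = 0

0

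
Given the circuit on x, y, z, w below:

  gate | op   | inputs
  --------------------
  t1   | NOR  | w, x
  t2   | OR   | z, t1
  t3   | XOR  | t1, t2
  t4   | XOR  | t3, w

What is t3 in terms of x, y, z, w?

t1 = w NOR x
t2 = z OR t1 = z OR (w NOR x)
t3 = t1 XOR t2 = (w NOR x) XOR (z OR (w NOR x))

(w NOR x) XOR (z OR (w NOR x))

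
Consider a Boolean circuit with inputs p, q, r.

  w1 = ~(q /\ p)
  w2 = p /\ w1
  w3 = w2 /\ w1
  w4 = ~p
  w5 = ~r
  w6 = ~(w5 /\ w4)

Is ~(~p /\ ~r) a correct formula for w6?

Yes

w4 = ~p
w5 = ~r
w6 = ~(w5 /\ w4) = ~(~r /\ ~p)
At p=0, q=0, r=0: circuit gives 0, formula gives 0.
At p=0, q=0, r=1: circuit gives 1, formula gives 1.
Agrees on all 8 inputs.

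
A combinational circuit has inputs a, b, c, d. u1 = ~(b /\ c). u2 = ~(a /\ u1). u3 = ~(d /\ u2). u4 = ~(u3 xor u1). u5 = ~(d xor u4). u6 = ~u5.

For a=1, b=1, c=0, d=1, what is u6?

u1 = ~(1 /\ 0) = 1
u2 = ~(1 /\ 1) = 0
u3 = ~(1 /\ 0) = 1
u4 = ~(1 xor 1) = 1
u5 = ~(1 xor 1) = 1
u6 = ~1 = 0

0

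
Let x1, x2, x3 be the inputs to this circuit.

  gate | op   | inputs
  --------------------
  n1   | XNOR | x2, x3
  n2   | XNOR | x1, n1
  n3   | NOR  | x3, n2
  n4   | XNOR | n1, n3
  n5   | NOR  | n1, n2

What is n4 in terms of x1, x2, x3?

n1 = x2 XNOR x3
n2 = x1 XNOR n1 = x1 XNOR (x2 XNOR x3)
n3 = x3 NOR n2 = x3 NOR (x1 XNOR (x2 XNOR x3))
n4 = n1 XNOR n3 = (x2 XNOR x3) XNOR (x3 NOR (x1 XNOR (x2 XNOR x3)))

(x2 XNOR x3) XNOR (x3 NOR (x1 XNOR (x2 XNOR x3)))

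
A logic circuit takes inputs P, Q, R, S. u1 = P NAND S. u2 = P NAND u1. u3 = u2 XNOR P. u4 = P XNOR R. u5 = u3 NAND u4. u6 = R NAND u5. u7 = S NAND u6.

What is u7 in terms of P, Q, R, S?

S NAND (R NAND (((P NAND (P NAND S)) XNOR P) NAND (P XNOR R)))

u1 = P NAND S
u2 = P NAND u1 = P NAND (P NAND S)
u3 = u2 XNOR P = (P NAND (P NAND S)) XNOR P
u4 = P XNOR R
u5 = u3 NAND u4 = ((P NAND (P NAND S)) XNOR P) NAND (P XNOR R)
u6 = R NAND u5 = R NAND (((P NAND (P NAND S)) XNOR P) NAND (P XNOR R))
u7 = S NAND u6 = S NAND (R NAND (((P NAND (P NAND S)) XNOR P) NAND (P XNOR R)))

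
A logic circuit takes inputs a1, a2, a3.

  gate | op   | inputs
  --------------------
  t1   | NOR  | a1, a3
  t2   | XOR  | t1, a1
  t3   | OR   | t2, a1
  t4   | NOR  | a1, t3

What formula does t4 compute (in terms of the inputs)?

t1 = a1 NOR a3
t2 = t1 XOR a1 = (a1 NOR a3) XOR a1
t3 = t2 OR a1 = ((a1 NOR a3) XOR a1) OR a1
t4 = a1 NOR t3 = a1 NOR (((a1 NOR a3) XOR a1) OR a1)

a1 NOR (((a1 NOR a3) XOR a1) OR a1)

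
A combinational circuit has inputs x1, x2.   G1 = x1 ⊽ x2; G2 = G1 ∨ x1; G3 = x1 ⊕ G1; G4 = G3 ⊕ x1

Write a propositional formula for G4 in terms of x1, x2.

G1 = x1 ⊽ x2
G3 = x1 ⊕ G1 = x1 ⊕ (x1 ⊽ x2)
G4 = G3 ⊕ x1 = (x1 ⊕ (x1 ⊽ x2)) ⊕ x1

(x1 ⊕ (x1 ⊽ x2)) ⊕ x1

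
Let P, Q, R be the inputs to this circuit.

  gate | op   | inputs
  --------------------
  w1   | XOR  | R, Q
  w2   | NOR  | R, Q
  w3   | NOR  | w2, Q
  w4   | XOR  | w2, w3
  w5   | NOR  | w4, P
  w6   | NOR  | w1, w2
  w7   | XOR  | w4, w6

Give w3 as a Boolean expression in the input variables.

w2 = R NOR Q
w3 = w2 NOR Q = (R NOR Q) NOR Q

(R NOR Q) NOR Q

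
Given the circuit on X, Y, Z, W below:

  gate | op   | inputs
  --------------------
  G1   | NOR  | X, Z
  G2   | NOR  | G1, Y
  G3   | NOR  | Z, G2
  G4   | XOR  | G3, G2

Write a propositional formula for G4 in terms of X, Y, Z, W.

(Z NOR ((X NOR Z) NOR Y)) XOR ((X NOR Z) NOR Y)

G1 = X NOR Z
G2 = G1 NOR Y = (X NOR Z) NOR Y
G3 = Z NOR G2 = Z NOR ((X NOR Z) NOR Y)
G4 = G3 XOR G2 = (Z NOR ((X NOR Z) NOR Y)) XOR ((X NOR Z) NOR Y)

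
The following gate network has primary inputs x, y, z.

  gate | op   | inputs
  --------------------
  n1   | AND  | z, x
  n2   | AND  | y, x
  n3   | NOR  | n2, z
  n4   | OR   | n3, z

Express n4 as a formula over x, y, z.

((y AND x) NOR z) OR z

n2 = y AND x
n3 = n2 NOR z = (y AND x) NOR z
n4 = n3 OR z = ((y AND x) NOR z) OR z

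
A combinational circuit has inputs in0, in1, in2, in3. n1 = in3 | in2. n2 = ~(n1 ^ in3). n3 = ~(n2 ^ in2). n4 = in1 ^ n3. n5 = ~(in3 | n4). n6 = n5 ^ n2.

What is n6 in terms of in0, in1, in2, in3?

n1 = in3 | in2
n2 = ~(n1 ^ in3) = ~((in3 | in2) ^ in3)
n3 = ~(n2 ^ in2) = ~((~((in3 | in2) ^ in3)) ^ in2)
n4 = in1 ^ n3 = in1 ^ (~((~((in3 | in2) ^ in3)) ^ in2))
n5 = ~(in3 | n4) = ~(in3 | (in1 ^ (~((~((in3 | in2) ^ in3)) ^ in2))))
n6 = n5 ^ n2 = (~(in3 | (in1 ^ (~((~((in3 | in2) ^ in3)) ^ in2))))) ^ (~((in3 | in2) ^ in3))

(~(in3 | (in1 ^ (~((~((in3 | in2) ^ in3)) ^ in2))))) ^ (~((in3 | in2) ^ in3))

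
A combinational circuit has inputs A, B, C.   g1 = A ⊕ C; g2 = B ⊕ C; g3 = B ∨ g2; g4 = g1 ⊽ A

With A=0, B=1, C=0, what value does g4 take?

1

g1 = 0 ⊕ 0 = 0
g4 = 0 ⊽ 0 = 1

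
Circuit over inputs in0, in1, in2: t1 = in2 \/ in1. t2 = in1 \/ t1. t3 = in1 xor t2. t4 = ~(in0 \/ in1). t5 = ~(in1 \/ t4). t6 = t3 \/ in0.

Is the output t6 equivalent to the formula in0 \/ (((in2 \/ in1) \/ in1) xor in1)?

t1 = in2 \/ in1
t2 = in1 \/ t1 = in1 \/ (in2 \/ in1)
t3 = in1 xor t2 = in1 xor (in1 \/ (in2 \/ in1))
t6 = t3 \/ in0 = (in1 xor (in1 \/ (in2 \/ in1))) \/ in0
At in0=0, in1=0, in2=0: circuit gives 0, formula gives 0.
At in0=0, in1=0, in2=1: circuit gives 1, formula gives 1.
Agrees on all 8 inputs.

Yes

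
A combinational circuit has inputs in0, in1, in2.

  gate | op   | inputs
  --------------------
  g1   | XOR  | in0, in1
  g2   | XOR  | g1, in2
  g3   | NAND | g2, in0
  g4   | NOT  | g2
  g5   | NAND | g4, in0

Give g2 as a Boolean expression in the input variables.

g1 = in0 XOR in1
g2 = g1 XOR in2 = (in0 XOR in1) XOR in2

(in0 XOR in1) XOR in2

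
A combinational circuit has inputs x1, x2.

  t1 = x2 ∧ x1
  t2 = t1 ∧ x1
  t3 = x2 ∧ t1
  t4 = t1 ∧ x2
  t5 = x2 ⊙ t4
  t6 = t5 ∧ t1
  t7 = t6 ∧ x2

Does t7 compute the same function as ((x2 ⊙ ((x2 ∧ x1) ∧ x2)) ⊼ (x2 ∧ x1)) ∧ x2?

t1 = x2 ∧ x1
t4 = t1 ∧ x2 = (x2 ∧ x1) ∧ x2
t5 = x2 ⊙ t4 = x2 ⊙ ((x2 ∧ x1) ∧ x2)
t6 = t5 ∧ t1 = (x2 ⊙ ((x2 ∧ x1) ∧ x2)) ∧ (x2 ∧ x1)
t7 = t6 ∧ x2 = ((x2 ⊙ ((x2 ∧ x1) ∧ x2)) ∧ (x2 ∧ x1)) ∧ x2
At x1=0, x2=1: circuit gives 0, formula gives 1.

No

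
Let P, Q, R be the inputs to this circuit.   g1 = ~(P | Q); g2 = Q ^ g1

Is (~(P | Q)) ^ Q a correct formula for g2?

g1 = ~(P | Q)
g2 = Q ^ g1 = Q ^ (~(P | Q))
At P=1, Q=0, R=0: circuit gives 0, formula gives 0.
At P=0, Q=0, R=0: circuit gives 1, formula gives 1.
Agrees on all 8 inputs.

Yes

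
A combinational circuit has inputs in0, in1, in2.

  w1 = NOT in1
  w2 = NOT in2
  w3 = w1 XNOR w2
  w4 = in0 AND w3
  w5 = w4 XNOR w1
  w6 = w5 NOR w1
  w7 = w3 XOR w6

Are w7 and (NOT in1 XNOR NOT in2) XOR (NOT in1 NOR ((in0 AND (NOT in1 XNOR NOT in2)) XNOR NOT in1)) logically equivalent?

Yes

w1 = NOT in1
w2 = NOT in2
w3 = w1 XNOR w2 = NOT in1 XNOR NOT in2
w4 = in0 AND w3 = in0 AND (NOT in1 XNOR NOT in2)
w5 = w4 XNOR w1 = (in0 AND (NOT in1 XNOR NOT in2)) XNOR NOT in1
w6 = w5 NOR w1 = ((in0 AND (NOT in1 XNOR NOT in2)) XNOR NOT in1) NOR NOT in1
w7 = w3 XOR w6 = (NOT in1 XNOR NOT in2) XOR (((in0 AND (NOT in1 XNOR NOT in2)) XNOR NOT in1) NOR NOT in1)
At in0=0, in1=0, in2=1: circuit gives 0, formula gives 0.
At in0=0, in1=0, in2=0: circuit gives 1, formula gives 1.
Agrees on all 8 inputs.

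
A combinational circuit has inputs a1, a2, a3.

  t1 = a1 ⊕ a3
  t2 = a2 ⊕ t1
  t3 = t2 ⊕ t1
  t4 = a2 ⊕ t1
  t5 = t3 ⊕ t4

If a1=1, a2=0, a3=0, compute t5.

t1 = 1 ⊕ 0 = 1
t2 = 0 ⊕ 1 = 1
t3 = 1 ⊕ 1 = 0
t4 = 0 ⊕ 1 = 1
t5 = 0 ⊕ 1 = 1

1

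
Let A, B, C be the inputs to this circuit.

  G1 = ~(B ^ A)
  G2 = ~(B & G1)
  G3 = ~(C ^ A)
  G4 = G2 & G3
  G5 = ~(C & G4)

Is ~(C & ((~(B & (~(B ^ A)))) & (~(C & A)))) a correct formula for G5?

No

G1 = ~(B ^ A)
G2 = ~(B & G1) = ~(B & (~(B ^ A)))
G3 = ~(C ^ A)
G4 = G2 & G3 = (~(B & (~(B ^ A)))) & (~(C ^ A))
G5 = ~(C & G4) = ~(C & ((~(B & (~(B ^ A)))) & (~(C ^ A))))
At A=0, B=0, C=1: circuit gives 1, formula gives 0.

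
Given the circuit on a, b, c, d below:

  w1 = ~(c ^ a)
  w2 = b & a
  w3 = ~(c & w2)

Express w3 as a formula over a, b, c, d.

~(c & (b & a))

w2 = b & a
w3 = ~(c & w2) = ~(c & (b & a))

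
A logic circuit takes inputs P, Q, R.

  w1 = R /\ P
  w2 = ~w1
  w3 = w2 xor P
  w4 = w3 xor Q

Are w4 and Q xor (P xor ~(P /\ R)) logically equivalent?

Yes

w1 = R /\ P
w2 = ~w1 = ~(R /\ P)
w3 = w2 xor P = ~(R /\ P) xor P
w4 = w3 xor Q = (~(R /\ P) xor P) xor Q
At P=0, Q=1, R=0: circuit gives 0, formula gives 0.
At P=0, Q=0, R=0: circuit gives 1, formula gives 1.
Agrees on all 8 inputs.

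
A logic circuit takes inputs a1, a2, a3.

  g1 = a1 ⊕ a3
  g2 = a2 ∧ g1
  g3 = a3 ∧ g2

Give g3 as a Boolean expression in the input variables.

g1 = a1 ⊕ a3
g2 = a2 ∧ g1 = a2 ∧ (a1 ⊕ a3)
g3 = a3 ∧ g2 = a3 ∧ (a2 ∧ (a1 ⊕ a3))

a3 ∧ (a2 ∧ (a1 ⊕ a3))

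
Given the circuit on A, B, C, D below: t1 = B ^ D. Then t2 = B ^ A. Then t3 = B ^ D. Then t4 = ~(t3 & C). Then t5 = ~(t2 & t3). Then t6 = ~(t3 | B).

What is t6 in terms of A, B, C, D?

~((B ^ D) | B)

t3 = B ^ D
t6 = ~(t3 | B) = ~((B ^ D) | B)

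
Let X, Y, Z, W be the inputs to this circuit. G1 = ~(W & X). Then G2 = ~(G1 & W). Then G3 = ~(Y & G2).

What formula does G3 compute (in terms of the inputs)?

G1 = ~(W & X)
G2 = ~(G1 & W) = ~((~(W & X)) & W)
G3 = ~(Y & G2) = ~(Y & (~((~(W & X)) & W)))

~(Y & (~((~(W & X)) & W)))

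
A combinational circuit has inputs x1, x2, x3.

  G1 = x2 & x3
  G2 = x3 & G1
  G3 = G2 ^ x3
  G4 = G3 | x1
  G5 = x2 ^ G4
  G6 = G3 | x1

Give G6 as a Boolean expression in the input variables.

G1 = x2 & x3
G2 = x3 & G1 = x3 & (x2 & x3)
G3 = G2 ^ x3 = (x3 & (x2 & x3)) ^ x3
G6 = G3 | x1 = ((x3 & (x2 & x3)) ^ x3) | x1

((x3 & (x2 & x3)) ^ x3) | x1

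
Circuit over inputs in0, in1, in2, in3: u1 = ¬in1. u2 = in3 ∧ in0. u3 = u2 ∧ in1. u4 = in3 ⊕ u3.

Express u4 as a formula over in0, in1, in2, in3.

u2 = in3 ∧ in0
u3 = u2 ∧ in1 = (in3 ∧ in0) ∧ in1
u4 = in3 ⊕ u3 = in3 ⊕ ((in3 ∧ in0) ∧ in1)

in3 ⊕ ((in3 ∧ in0) ∧ in1)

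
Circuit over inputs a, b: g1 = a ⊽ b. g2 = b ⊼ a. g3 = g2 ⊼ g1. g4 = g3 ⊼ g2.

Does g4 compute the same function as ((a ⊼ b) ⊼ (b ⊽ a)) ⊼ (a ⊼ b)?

g1 = a ⊽ b
g2 = b ⊼ a
g3 = g2 ⊼ g1 = (b ⊼ a) ⊼ (a ⊽ b)
g4 = g3 ⊼ g2 = ((b ⊼ a) ⊼ (a ⊽ b)) ⊼ (b ⊼ a)
At a=0, b=1: circuit gives 0, formula gives 0.
At a=0, b=0: circuit gives 1, formula gives 1.
Agrees on all 4 inputs.

Yes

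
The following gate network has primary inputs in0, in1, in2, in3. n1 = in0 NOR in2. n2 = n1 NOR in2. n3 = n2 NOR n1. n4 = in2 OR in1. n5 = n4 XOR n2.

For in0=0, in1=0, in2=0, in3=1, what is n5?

0

n1 = 0 NOR 0 = 1
n2 = 1 NOR 0 = 0
n4 = 0 OR 0 = 0
n5 = 0 XOR 0 = 0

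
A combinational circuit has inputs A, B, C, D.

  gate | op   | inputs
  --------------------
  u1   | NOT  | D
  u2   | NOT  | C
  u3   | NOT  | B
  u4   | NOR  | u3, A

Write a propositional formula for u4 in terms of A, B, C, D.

NOT B NOR A

u3 = NOT B
u4 = u3 NOR A = NOT B NOR A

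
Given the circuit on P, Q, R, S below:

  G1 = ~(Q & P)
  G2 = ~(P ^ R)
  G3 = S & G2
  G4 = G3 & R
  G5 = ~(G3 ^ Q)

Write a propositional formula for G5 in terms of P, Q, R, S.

~((S & (~(P ^ R))) ^ Q)

G2 = ~(P ^ R)
G3 = S & G2 = S & (~(P ^ R))
G5 = ~(G3 ^ Q) = ~((S & (~(P ^ R))) ^ Q)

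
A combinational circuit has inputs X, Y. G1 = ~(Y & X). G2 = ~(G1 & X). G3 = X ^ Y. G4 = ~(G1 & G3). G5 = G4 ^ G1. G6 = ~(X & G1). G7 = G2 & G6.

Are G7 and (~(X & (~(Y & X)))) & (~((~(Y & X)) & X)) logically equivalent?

G1 = ~(Y & X)
G2 = ~(G1 & X) = ~((~(Y & X)) & X)
G6 = ~(X & G1) = ~(X & (~(Y & X)))
G7 = G2 & G6 = (~((~(Y & X)) & X)) & (~(X & (~(Y & X))))
At X=1, Y=0: circuit gives 0, formula gives 0.
At X=0, Y=0: circuit gives 1, formula gives 1.
Agrees on all 4 inputs.

Yes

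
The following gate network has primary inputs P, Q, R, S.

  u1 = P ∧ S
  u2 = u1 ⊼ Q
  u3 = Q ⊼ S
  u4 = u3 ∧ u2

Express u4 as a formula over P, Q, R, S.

u1 = P ∧ S
u2 = u1 ⊼ Q = (P ∧ S) ⊼ Q
u3 = Q ⊼ S
u4 = u3 ∧ u2 = (Q ⊼ S) ∧ ((P ∧ S) ⊼ Q)

(Q ⊼ S) ∧ ((P ∧ S) ⊼ Q)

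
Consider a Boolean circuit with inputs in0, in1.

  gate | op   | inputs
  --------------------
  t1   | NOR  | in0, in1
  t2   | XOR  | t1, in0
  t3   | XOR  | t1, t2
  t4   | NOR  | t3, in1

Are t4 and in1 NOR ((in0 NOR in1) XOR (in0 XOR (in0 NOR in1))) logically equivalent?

Yes

t1 = in0 NOR in1
t2 = t1 XOR in0 = (in0 NOR in1) XOR in0
t3 = t1 XOR t2 = (in0 NOR in1) XOR ((in0 NOR in1) XOR in0)
t4 = t3 NOR in1 = ((in0 NOR in1) XOR ((in0 NOR in1) XOR in0)) NOR in1
At in0=0, in1=1: circuit gives 0, formula gives 0.
At in0=0, in1=0: circuit gives 1, formula gives 1.
Agrees on all 4 inputs.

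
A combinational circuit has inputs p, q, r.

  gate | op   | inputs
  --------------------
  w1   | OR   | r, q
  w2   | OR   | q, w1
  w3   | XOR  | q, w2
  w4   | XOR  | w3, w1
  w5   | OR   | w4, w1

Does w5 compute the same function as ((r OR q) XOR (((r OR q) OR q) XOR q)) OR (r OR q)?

w1 = r OR q
w2 = q OR w1 = q OR (r OR q)
w3 = q XOR w2 = q XOR (q OR (r OR q))
w4 = w3 XOR w1 = (q XOR (q OR (r OR q))) XOR (r OR q)
w5 = w4 OR w1 = ((q XOR (q OR (r OR q))) XOR (r OR q)) OR (r OR q)
At p=0, q=0, r=0: circuit gives 0, formula gives 0.
At p=0, q=0, r=1: circuit gives 1, formula gives 1.
Agrees on all 8 inputs.

Yes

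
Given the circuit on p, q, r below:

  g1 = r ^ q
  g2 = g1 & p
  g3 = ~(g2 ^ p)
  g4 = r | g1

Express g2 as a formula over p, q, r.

(r ^ q) & p

g1 = r ^ q
g2 = g1 & p = (r ^ q) & p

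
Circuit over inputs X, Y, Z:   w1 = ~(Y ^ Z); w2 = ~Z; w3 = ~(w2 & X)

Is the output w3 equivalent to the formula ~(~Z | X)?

No

w2 = ~Z
w3 = ~(w2 & X) = ~(~Z & X)
At X=0, Y=0, Z=0: circuit gives 1, formula gives 0.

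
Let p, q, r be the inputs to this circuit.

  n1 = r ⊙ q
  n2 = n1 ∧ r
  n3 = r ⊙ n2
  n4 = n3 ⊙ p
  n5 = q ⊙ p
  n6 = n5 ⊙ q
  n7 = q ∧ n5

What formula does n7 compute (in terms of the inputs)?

q ∧ (q ⊙ p)

n5 = q ⊙ p
n7 = q ∧ n5 = q ∧ (q ⊙ p)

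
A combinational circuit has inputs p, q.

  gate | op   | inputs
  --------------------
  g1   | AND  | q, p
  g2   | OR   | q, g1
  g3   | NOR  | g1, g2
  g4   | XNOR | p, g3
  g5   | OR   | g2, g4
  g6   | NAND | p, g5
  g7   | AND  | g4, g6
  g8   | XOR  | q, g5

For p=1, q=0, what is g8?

1

g1 = 0 AND 1 = 0
g2 = 0 OR 0 = 0
g3 = 0 NOR 0 = 1
g4 = 1 XNOR 1 = 1
g5 = 0 OR 1 = 1
g8 = 0 XOR 1 = 1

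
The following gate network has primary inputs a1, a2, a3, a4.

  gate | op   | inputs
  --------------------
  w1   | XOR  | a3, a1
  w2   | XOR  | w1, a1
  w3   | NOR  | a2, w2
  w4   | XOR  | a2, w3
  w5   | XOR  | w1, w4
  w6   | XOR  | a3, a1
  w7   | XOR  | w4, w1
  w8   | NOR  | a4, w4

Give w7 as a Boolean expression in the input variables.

(a2 XOR (a2 NOR ((a3 XOR a1) XOR a1))) XOR (a3 XOR a1)

w1 = a3 XOR a1
w2 = w1 XOR a1 = (a3 XOR a1) XOR a1
w3 = a2 NOR w2 = a2 NOR ((a3 XOR a1) XOR a1)
w4 = a2 XOR w3 = a2 XOR (a2 NOR ((a3 XOR a1) XOR a1))
w7 = w4 XOR w1 = (a2 XOR (a2 NOR ((a3 XOR a1) XOR a1))) XOR (a3 XOR a1)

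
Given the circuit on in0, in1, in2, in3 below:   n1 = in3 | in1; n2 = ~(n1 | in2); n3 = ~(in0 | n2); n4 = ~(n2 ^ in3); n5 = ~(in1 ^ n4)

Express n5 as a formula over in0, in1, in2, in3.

n1 = in3 | in1
n2 = ~(n1 | in2) = ~((in3 | in1) | in2)
n4 = ~(n2 ^ in3) = ~((~((in3 | in1) | in2)) ^ in3)
n5 = ~(in1 ^ n4) = ~(in1 ^ (~((~((in3 | in1) | in2)) ^ in3)))

~(in1 ^ (~((~((in3 | in1) | in2)) ^ in3)))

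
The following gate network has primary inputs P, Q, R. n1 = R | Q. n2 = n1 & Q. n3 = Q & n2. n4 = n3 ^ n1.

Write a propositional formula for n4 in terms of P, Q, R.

(Q & ((R | Q) & Q)) ^ (R | Q)

n1 = R | Q
n2 = n1 & Q = (R | Q) & Q
n3 = Q & n2 = Q & ((R | Q) & Q)
n4 = n3 ^ n1 = (Q & ((R | Q) & Q)) ^ (R | Q)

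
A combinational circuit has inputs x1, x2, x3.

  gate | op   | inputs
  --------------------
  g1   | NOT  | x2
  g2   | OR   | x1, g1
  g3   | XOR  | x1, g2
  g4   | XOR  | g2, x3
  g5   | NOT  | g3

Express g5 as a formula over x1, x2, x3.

g1 = NOT x2
g2 = x1 OR g1 = x1 OR NOT x2
g3 = x1 XOR g2 = x1 XOR (x1 OR NOT x2)
g5 = NOT g3 = NOT (x1 XOR (x1 OR NOT x2))

NOT (x1 XOR (x1 OR NOT x2))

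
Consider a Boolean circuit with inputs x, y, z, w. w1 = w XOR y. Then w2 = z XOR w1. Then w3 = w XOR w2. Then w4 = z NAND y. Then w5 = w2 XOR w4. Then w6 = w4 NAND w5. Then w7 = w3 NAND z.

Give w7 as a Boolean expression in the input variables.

w1 = w XOR y
w2 = z XOR w1 = z XOR (w XOR y)
w3 = w XOR w2 = w XOR (z XOR (w XOR y))
w7 = w3 NAND z = (w XOR (z XOR (w XOR y))) NAND z

(w XOR (z XOR (w XOR y))) NAND z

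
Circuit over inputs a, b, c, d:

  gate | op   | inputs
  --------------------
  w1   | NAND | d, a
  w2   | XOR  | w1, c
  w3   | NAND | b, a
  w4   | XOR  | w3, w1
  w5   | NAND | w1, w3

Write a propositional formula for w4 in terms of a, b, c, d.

(b NAND a) XOR (d NAND a)

w1 = d NAND a
w3 = b NAND a
w4 = w3 XOR w1 = (b NAND a) XOR (d NAND a)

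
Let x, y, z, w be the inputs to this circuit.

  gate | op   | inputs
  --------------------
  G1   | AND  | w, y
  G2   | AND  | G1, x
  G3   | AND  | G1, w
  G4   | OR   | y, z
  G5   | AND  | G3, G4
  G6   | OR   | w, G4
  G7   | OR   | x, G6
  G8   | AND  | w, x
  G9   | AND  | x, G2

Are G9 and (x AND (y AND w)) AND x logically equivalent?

Yes

G1 = w AND y
G2 = G1 AND x = (w AND y) AND x
G9 = x AND G2 = x AND ((w AND y) AND x)
At x=0, y=0, z=0, w=0: circuit gives 0, formula gives 0.
At x=1, y=1, z=0, w=1: circuit gives 1, formula gives 1.
Agrees on all 16 inputs.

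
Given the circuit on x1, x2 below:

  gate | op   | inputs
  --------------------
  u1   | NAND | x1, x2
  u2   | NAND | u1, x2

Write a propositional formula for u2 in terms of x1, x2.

(x1 NAND x2) NAND x2

u1 = x1 NAND x2
u2 = u1 NAND x2 = (x1 NAND x2) NAND x2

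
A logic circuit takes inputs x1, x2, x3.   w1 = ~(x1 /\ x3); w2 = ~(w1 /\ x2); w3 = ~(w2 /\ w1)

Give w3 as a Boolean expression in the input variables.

~((~((~(x1 /\ x3)) /\ x2)) /\ (~(x1 /\ x3)))

w1 = ~(x1 /\ x3)
w2 = ~(w1 /\ x2) = ~((~(x1 /\ x3)) /\ x2)
w3 = ~(w2 /\ w1) = ~((~((~(x1 /\ x3)) /\ x2)) /\ (~(x1 /\ x3)))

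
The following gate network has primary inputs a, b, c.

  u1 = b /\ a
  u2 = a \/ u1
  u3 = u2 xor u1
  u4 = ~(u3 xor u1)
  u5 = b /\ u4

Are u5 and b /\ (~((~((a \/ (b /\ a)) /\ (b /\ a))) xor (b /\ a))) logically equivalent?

No

u1 = b /\ a
u2 = a \/ u1 = a \/ (b /\ a)
u3 = u2 xor u1 = (a \/ (b /\ a)) xor (b /\ a)
u4 = ~(u3 xor u1) = ~(((a \/ (b /\ a)) xor (b /\ a)) xor (b /\ a))
u5 = b /\ u4 = b /\ (~(((a \/ (b /\ a)) xor (b /\ a)) xor (b /\ a)))
At a=0, b=1, c=0: circuit gives 1, formula gives 0.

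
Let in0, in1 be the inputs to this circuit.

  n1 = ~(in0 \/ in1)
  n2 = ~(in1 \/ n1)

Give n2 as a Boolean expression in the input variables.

~(in1 \/ (~(in0 \/ in1)))

n1 = ~(in0 \/ in1)
n2 = ~(in1 \/ n1) = ~(in1 \/ (~(in0 \/ in1)))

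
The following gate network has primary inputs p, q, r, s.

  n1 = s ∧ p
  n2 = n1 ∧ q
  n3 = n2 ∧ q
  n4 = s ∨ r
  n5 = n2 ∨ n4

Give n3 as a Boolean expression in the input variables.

n1 = s ∧ p
n2 = n1 ∧ q = (s ∧ p) ∧ q
n3 = n2 ∧ q = ((s ∧ p) ∧ q) ∧ q

((s ∧ p) ∧ q) ∧ q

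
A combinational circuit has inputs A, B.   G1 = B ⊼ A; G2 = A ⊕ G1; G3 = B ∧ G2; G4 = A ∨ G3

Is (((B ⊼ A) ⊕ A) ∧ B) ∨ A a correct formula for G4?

Yes

G1 = B ⊼ A
G2 = A ⊕ G1 = A ⊕ (B ⊼ A)
G3 = B ∧ G2 = B ∧ (A ⊕ (B ⊼ A))
G4 = A ∨ G3 = A ∨ (B ∧ (A ⊕ (B ⊼ A)))
At A=0, B=0: circuit gives 0, formula gives 0.
At A=0, B=1: circuit gives 1, formula gives 1.
Agrees on all 4 inputs.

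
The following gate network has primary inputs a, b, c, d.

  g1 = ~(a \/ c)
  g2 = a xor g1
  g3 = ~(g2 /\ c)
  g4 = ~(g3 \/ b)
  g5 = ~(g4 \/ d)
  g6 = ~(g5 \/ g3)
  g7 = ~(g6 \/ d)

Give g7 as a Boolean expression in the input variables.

~((~((~((~((~((a xor (~(a \/ c))) /\ c)) \/ b)) \/ d)) \/ (~((a xor (~(a \/ c))) /\ c)))) \/ d)

g1 = ~(a \/ c)
g2 = a xor g1 = a xor (~(a \/ c))
g3 = ~(g2 /\ c) = ~((a xor (~(a \/ c))) /\ c)
g4 = ~(g3 \/ b) = ~((~((a xor (~(a \/ c))) /\ c)) \/ b)
g5 = ~(g4 \/ d) = ~((~((~((a xor (~(a \/ c))) /\ c)) \/ b)) \/ d)
g6 = ~(g5 \/ g3) = ~((~((~((~((a xor (~(a \/ c))) /\ c)) \/ b)) \/ d)) \/ (~((a xor (~(a \/ c))) /\ c)))
g7 = ~(g6 \/ d) = ~((~((~((~((~((a xor (~(a \/ c))) /\ c)) \/ b)) \/ d)) \/ (~((a xor (~(a \/ c))) /\ c)))) \/ d)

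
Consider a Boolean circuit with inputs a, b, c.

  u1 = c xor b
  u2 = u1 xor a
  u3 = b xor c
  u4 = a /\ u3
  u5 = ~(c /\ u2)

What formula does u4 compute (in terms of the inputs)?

a /\ (b xor c)

u3 = b xor c
u4 = a /\ u3 = a /\ (b xor c)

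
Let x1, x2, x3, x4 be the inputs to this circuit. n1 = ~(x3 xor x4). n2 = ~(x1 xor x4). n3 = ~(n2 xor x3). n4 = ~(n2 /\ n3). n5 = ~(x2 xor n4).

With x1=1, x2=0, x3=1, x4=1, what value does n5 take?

1

n2 = ~(1 xor 1) = 1
n3 = ~(1 xor 1) = 1
n4 = ~(1 /\ 1) = 0
n5 = ~(0 xor 0) = 1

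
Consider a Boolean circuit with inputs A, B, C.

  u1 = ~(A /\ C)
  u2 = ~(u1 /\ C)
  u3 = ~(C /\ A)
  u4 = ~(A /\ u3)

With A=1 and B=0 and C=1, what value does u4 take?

u3 = ~(1 /\ 1) = 0
u4 = ~(1 /\ 0) = 1

1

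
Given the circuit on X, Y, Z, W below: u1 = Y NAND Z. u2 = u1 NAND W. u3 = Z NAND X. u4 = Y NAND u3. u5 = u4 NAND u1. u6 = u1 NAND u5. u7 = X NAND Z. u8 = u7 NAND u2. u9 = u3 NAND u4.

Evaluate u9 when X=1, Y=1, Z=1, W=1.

1

u3 = 1 NAND 1 = 0
u4 = 1 NAND 0 = 1
u9 = 0 NAND 1 = 1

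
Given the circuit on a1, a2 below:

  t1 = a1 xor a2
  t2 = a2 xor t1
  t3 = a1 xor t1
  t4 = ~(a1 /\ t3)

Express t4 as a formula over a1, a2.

t1 = a1 xor a2
t3 = a1 xor t1 = a1 xor (a1 xor a2)
t4 = ~(a1 /\ t3) = ~(a1 /\ (a1 xor (a1 xor a2)))

~(a1 /\ (a1 xor (a1 xor a2)))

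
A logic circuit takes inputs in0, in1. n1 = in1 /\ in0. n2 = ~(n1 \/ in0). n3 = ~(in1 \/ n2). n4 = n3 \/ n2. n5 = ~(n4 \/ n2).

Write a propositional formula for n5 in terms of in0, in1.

n1 = in1 /\ in0
n2 = ~(n1 \/ in0) = ~((in1 /\ in0) \/ in0)
n3 = ~(in1 \/ n2) = ~(in1 \/ (~((in1 /\ in0) \/ in0)))
n4 = n3 \/ n2 = (~(in1 \/ (~((in1 /\ in0) \/ in0)))) \/ (~((in1 /\ in0) \/ in0))
n5 = ~(n4 \/ n2) = ~(((~(in1 \/ (~((in1 /\ in0) \/ in0)))) \/ (~((in1 /\ in0) \/ in0))) \/ (~((in1 /\ in0) \/ in0)))

~(((~(in1 \/ (~((in1 /\ in0) \/ in0)))) \/ (~((in1 /\ in0) \/ in0))) \/ (~((in1 /\ in0) \/ in0)))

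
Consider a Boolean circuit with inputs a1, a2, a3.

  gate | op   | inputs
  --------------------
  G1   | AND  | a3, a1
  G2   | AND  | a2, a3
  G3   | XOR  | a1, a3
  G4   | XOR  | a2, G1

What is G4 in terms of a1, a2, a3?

a2 XOR (a3 AND a1)

G1 = a3 AND a1
G4 = a2 XOR G1 = a2 XOR (a3 AND a1)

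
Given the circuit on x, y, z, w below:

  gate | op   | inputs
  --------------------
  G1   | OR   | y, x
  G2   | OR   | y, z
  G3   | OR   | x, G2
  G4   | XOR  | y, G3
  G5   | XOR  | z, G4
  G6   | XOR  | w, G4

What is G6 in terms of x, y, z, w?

G2 = y OR z
G3 = x OR G2 = x OR (y OR z)
G4 = y XOR G3 = y XOR (x OR (y OR z))
G6 = w XOR G4 = w XOR (y XOR (x OR (y OR z)))

w XOR (y XOR (x OR (y OR z)))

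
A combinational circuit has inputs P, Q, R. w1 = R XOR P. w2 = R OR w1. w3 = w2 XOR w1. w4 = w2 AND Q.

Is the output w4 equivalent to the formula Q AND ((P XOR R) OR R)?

Yes

w1 = R XOR P
w2 = R OR w1 = R OR (R XOR P)
w4 = w2 AND Q = (R OR (R XOR P)) AND Q
At P=0, Q=0, R=0: circuit gives 0, formula gives 0.
At P=0, Q=1, R=1: circuit gives 1, formula gives 1.
Agrees on all 8 inputs.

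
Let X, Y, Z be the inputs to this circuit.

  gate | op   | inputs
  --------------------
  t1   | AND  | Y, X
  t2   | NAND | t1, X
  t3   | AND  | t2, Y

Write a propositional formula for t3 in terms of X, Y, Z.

((Y AND X) NAND X) AND Y

t1 = Y AND X
t2 = t1 NAND X = (Y AND X) NAND X
t3 = t2 AND Y = ((Y AND X) NAND X) AND Y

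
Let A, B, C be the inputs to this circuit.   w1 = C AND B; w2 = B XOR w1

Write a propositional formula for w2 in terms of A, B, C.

B XOR (C AND B)

w1 = C AND B
w2 = B XOR w1 = B XOR (C AND B)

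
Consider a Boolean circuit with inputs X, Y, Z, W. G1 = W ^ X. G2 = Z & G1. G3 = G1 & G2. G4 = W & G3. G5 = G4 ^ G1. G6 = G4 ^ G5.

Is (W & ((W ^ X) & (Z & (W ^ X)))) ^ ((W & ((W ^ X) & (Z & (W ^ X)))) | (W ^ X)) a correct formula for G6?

G1 = W ^ X
G2 = Z & G1 = Z & (W ^ X)
G3 = G1 & G2 = (W ^ X) & (Z & (W ^ X))
G4 = W & G3 = W & ((W ^ X) & (Z & (W ^ X)))
G5 = G4 ^ G1 = (W & ((W ^ X) & (Z & (W ^ X)))) ^ (W ^ X)
G6 = G4 ^ G5 = (W & ((W ^ X) & (Z & (W ^ X)))) ^ ((W & ((W ^ X) & (Z & (W ^ X)))) ^ (W ^ X))
At X=0, Y=0, Z=1, W=1: circuit gives 1, formula gives 0.

No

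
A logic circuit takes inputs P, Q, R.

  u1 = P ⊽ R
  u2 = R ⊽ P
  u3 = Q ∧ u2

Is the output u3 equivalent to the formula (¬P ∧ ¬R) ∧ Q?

Yes

u2 = R ⊽ P
u3 = Q ∧ u2 = Q ∧ (R ⊽ P)
At P=0, Q=0, R=0: circuit gives 0, formula gives 0.
At P=0, Q=1, R=0: circuit gives 1, formula gives 1.
Agrees on all 8 inputs.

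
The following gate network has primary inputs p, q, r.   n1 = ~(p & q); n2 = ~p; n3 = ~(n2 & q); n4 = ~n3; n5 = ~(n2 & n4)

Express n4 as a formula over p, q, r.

~(~(~p & q))

n2 = ~p
n3 = ~(n2 & q) = ~(~p & q)
n4 = ~n3 = ~(~(~p & q))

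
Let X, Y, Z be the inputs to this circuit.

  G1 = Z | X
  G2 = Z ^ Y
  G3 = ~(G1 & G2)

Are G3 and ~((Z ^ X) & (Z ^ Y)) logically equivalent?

No

G1 = Z | X
G2 = Z ^ Y
G3 = ~(G1 & G2) = ~((Z | X) & (Z ^ Y))
At X=1, Y=0, Z=1: circuit gives 0, formula gives 1.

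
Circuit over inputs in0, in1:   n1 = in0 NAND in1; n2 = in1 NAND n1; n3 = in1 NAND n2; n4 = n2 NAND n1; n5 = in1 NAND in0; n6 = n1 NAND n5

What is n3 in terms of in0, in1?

in1 NAND (in1 NAND (in0 NAND in1))

n1 = in0 NAND in1
n2 = in1 NAND n1 = in1 NAND (in0 NAND in1)
n3 = in1 NAND n2 = in1 NAND (in1 NAND (in0 NAND in1))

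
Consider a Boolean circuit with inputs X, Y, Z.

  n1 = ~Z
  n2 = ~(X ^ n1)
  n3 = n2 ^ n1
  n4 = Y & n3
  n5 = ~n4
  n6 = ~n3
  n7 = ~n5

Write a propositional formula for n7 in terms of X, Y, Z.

~~(Y & ((~(X ^ ~Z)) ^ ~Z))

n1 = ~Z
n2 = ~(X ^ n1) = ~(X ^ ~Z)
n3 = n2 ^ n1 = (~(X ^ ~Z)) ^ ~Z
n4 = Y & n3 = Y & ((~(X ^ ~Z)) ^ ~Z)
n5 = ~n4 = ~(Y & ((~(X ^ ~Z)) ^ ~Z))
n7 = ~n5 = ~~(Y & ((~(X ^ ~Z)) ^ ~Z))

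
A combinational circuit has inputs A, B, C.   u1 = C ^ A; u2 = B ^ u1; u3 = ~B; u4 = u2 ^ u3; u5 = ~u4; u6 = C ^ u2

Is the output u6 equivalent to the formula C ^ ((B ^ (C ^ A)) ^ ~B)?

No

u1 = C ^ A
u2 = B ^ u1 = B ^ (C ^ A)
u6 = C ^ u2 = C ^ (B ^ (C ^ A))
At A=0, B=0, C=0: circuit gives 0, formula gives 1.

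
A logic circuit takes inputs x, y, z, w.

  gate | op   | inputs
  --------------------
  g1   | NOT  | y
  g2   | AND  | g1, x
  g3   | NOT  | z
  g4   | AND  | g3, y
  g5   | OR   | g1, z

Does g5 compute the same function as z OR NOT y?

g1 = NOT y
g5 = g1 OR z = NOT y OR z
At x=0, y=1, z=0, w=0: circuit gives 0, formula gives 0.
At x=0, y=0, z=0, w=0: circuit gives 1, formula gives 1.
Agrees on all 16 inputs.

Yes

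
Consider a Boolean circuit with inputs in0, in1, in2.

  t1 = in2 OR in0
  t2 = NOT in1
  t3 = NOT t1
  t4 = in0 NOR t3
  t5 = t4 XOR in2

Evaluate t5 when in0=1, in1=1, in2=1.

1

t1 = 1 OR 1 = 1
t3 = NOT 1 = 0
t4 = 1 NOR 0 = 0
t5 = 0 XOR 1 = 1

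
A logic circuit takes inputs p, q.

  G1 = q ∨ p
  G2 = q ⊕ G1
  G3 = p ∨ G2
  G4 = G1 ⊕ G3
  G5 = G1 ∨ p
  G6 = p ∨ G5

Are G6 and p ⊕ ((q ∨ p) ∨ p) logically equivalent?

G1 = q ∨ p
G5 = G1 ∨ p = (q ∨ p) ∨ p
G6 = p ∨ G5 = p ∨ ((q ∨ p) ∨ p)
At p=1, q=0: circuit gives 1, formula gives 0.

No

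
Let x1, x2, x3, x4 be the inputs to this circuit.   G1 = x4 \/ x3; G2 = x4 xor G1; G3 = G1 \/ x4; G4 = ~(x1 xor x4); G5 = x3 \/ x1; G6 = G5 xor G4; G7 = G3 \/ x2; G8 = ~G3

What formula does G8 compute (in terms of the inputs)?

G1 = x4 \/ x3
G3 = G1 \/ x4 = (x4 \/ x3) \/ x4
G8 = ~G3 = ~((x4 \/ x3) \/ x4)

~((x4 \/ x3) \/ x4)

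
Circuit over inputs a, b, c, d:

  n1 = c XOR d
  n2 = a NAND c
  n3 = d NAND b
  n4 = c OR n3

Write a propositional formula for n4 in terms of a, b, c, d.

c OR (d NAND b)

n3 = d NAND b
n4 = c OR n3 = c OR (d NAND b)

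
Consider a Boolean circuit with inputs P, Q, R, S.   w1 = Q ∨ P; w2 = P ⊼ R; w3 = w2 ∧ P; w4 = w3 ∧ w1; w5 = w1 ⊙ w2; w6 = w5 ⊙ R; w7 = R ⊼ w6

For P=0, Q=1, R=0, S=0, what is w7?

w1 = 1 ∨ 0 = 1
w2 = 0 ⊼ 0 = 1
w5 = 1 ⊙ 1 = 1
w6 = 1 ⊙ 0 = 0
w7 = 0 ⊼ 0 = 1

1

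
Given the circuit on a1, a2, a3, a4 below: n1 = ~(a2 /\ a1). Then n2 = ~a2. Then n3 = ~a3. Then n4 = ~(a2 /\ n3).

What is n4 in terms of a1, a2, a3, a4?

~(a2 /\ ~a3)

n3 = ~a3
n4 = ~(a2 /\ n3) = ~(a2 /\ ~a3)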